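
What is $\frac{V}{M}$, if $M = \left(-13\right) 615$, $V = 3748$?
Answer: $- \frac{3748}{7995} \approx -0.46879$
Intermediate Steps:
$M = -7995$
$\frac{V}{M} = \frac{3748}{-7995} = 3748 \left(- \frac{1}{7995}\right) = - \frac{3748}{7995}$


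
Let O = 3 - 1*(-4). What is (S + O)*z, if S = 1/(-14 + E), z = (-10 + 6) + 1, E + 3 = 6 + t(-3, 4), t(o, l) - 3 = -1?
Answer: -62/3 ≈ -20.667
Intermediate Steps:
t(o, l) = 2 (t(o, l) = 3 - 1 = 2)
O = 7 (O = 3 + 4 = 7)
E = 5 (E = -3 + (6 + 2) = -3 + 8 = 5)
z = -3 (z = -4 + 1 = -3)
S = -⅑ (S = 1/(-14 + 5) = 1/(-9) = -⅑ ≈ -0.11111)
(S + O)*z = (-⅑ + 7)*(-3) = (62/9)*(-3) = -62/3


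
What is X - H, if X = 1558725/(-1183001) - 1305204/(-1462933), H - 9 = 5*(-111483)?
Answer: 964674627612062577/1730651201933 ≈ 5.5741e+5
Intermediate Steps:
H = -557406 (H = 9 + 5*(-111483) = 9 - 557415 = -557406)
X = -736252603221/1730651201933 (X = 1558725*(-1/1183001) - 1305204*(-1/1462933) = -1558725/1183001 + 1305204/1462933 = -736252603221/1730651201933 ≈ -0.42542)
X - H = -736252603221/1730651201933 - 1*(-557406) = -736252603221/1730651201933 + 557406 = 964674627612062577/1730651201933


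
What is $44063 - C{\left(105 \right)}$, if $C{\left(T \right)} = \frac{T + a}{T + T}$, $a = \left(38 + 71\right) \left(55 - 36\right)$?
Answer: $\frac{4625527}{105} \approx 44053.0$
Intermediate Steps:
$a = 2071$ ($a = 109 \cdot 19 = 2071$)
$C{\left(T \right)} = \frac{2071 + T}{2 T}$ ($C{\left(T \right)} = \frac{T + 2071}{T + T} = \frac{2071 + T}{2 T}$)
$44063 - C{\left(105 \right)} = 44063 - \frac{2071 + 105}{2 \cdot 105} = 44063 - \frac{1}{2} \cdot \frac{1}{105} \cdot 2176 = 44063 - \frac{1088}{105} = \frac{4625527}{105}$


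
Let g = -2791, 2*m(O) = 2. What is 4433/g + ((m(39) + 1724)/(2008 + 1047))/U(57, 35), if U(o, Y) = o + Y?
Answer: -10792387/6821204 ≈ -1.5822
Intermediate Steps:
m(O) = 1 (m(O) = (½)*2 = 1)
U(o, Y) = Y + o
4433/g + ((m(39) + 1724)/(2008 + 1047))/U(57, 35) = 4433/(-2791) + ((1 + 1724)/(2008 + 1047))/(35 + 57) = 4433*(-1/2791) + (1725/3055)/92 = -4433/2791 + (1725*(1/3055))*(1/92) = -4433/2791 + (345/611)*(1/92) = -4433/2791 + 15/2444 = -10792387/6821204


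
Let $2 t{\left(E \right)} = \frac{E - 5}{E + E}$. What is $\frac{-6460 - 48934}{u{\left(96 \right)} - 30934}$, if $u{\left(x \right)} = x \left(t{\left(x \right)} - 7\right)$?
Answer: $\frac{221576}{126333} \approx 1.7539$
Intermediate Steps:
$t{\left(E \right)} = \frac{-5 + E}{4 E}$ ($t{\left(E \right)} = \frac{\left(E - 5\right) \frac{1}{E + E}}{2} = \frac{\left(-5 + E\right) \frac{1}{2 E}}{2} = \frac{\frac{1}{2} \frac{1}{E} \left(-5 + E\right)}{2} = \frac{-5 + E}{4 E}$)
$u{\left(x \right)} = x \left(-7 + \frac{-5 + x}{4 x}\right)$ ($u{\left(x \right)} = x \left(\frac{-5 + x}{4 x} - 7\right) = x \left(-7 + \frac{-5 + x}{4 x}\right)$)
$\frac{-6460 - 48934}{u{\left(96 \right)} - 30934} = \frac{-6460 - 48934}{\left(- \frac{5}{4} - 648\right) - 30934} = - \frac{55394}{\left(- \frac{5}{4} - 648\right) - 30934} = - \frac{55394}{- \frac{2597}{4} - 30934} = - \frac{55394}{- \frac{126333}{4}} = \left(-55394\right) \left(- \frac{4}{126333}\right) = \frac{221576}{126333}$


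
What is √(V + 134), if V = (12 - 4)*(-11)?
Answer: √46 ≈ 6.7823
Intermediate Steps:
V = -88 (V = 8*(-11) = -88)
√(V + 134) = √(-88 + 134) = √46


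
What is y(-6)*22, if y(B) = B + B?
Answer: -264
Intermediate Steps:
y(B) = 2*B
y(-6)*22 = (2*(-6))*22 = -12*22 = -264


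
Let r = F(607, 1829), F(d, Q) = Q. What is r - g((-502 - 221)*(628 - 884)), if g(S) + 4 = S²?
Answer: -34257565911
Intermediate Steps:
r = 1829
g(S) = -4 + S²
r - g((-502 - 221)*(628 - 884)) = 1829 - (-4 + ((-502 - 221)*(628 - 884))²) = 1829 - (-4 + (-723*(-256))²) = 1829 - (-4 + 185088²) = 1829 - (-4 + 34257567744) = 1829 - 1*34257567740 = 1829 - 34257567740 = -34257565911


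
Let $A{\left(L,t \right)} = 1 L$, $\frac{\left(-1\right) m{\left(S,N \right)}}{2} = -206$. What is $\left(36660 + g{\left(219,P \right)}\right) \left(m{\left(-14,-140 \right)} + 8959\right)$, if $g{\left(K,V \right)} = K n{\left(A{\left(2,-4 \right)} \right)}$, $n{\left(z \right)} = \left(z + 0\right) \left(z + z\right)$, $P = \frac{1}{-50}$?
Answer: $359958852$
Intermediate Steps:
$m{\left(S,N \right)} = 412$ ($m{\left(S,N \right)} = \left(-2\right) \left(-206\right) = 412$)
$P = - \frac{1}{50} \approx -0.02$
$A{\left(L,t \right)} = L$
$n{\left(z \right)} = 2 z^{2}$ ($n{\left(z \right)} = z 2 z = 2 z^{2}$)
$g{\left(K,V \right)} = 8 K$ ($g{\left(K,V \right)} = K 2 \cdot 2^{2} = K 2 \cdot 4 = K 8 = 8 K$)
$\left(36660 + g{\left(219,P \right)}\right) \left(m{\left(-14,-140 \right)} + 8959\right) = \left(36660 + 8 \cdot 219\right) \left(412 + 8959\right) = \left(36660 + 1752\right) 9371 = 38412 \cdot 9371 = 359958852$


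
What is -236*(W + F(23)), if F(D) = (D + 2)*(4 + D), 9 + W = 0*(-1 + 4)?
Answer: -157176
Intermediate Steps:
W = -9 (W = -9 + 0*(-1 + 4) = -9 + 0*3 = -9 + 0 = -9)
F(D) = (2 + D)*(4 + D)
-236*(W + F(23)) = -236*(-9 + (8 + 23² + 6*23)) = -236*(-9 + (8 + 529 + 138)) = -236*(-9 + 675) = -236*666 = -157176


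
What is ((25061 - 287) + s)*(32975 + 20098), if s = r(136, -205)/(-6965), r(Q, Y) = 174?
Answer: 9157785211728/6965 ≈ 1.3148e+9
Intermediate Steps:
s = -174/6965 (s = 174/(-6965) = 174*(-1/6965) = -174/6965 ≈ -0.024982)
((25061 - 287) + s)*(32975 + 20098) = ((25061 - 287) - 174/6965)*(32975 + 20098) = (24774 - 174/6965)*53073 = (172550736/6965)*53073 = 9157785211728/6965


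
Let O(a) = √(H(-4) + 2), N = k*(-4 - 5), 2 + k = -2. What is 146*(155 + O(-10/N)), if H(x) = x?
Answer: 22630 + 146*I*√2 ≈ 22630.0 + 206.48*I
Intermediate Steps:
k = -4 (k = -2 - 2 = -4)
N = 36 (N = -4*(-4 - 5) = -4*(-9) = 36)
O(a) = I*√2 (O(a) = √(-4 + 2) = √(-2) = I*√2)
146*(155 + O(-10/N)) = 146*(155 + I*√2) = 22630 + 146*I*√2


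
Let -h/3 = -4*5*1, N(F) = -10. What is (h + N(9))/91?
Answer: 50/91 ≈ 0.54945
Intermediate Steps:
h = 60 (h = -3*(-4*5) = -(-60) = -3*(-20) = 60)
(h + N(9))/91 = (60 - 10)/91 = 50*(1/91) = 50/91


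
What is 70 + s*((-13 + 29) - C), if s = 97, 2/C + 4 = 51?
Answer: 76040/47 ≈ 1617.9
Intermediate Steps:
C = 2/47 (C = 2/(-4 + 51) = 2/47 ≈ 0.042553)
70 + s*((-13 + 29) - C) = 70 + 97*((-13 + 29) - 1*2/47) = 70 + 97*(16 - 2/47) = 70 + 97*(750/47) = 70 + 72750/47 = 76040/47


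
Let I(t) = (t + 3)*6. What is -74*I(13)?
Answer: -7104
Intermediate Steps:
I(t) = 18 + 6*t (I(t) = (3 + t)*6 = 18 + 6*t)
-74*I(13) = -74*(18 + 6*13) = -74*(18 + 78) = -74*96 = -7104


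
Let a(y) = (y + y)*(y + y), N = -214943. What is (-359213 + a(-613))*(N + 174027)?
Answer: -46802298508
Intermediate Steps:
a(y) = 4*y**2 (a(y) = (2*y)*(2*y) = 4*y**2)
(-359213 + a(-613))*(N + 174027) = (-359213 + 4*(-613)**2)*(-214943 + 174027) = (-359213 + 4*375769)*(-40916) = (-359213 + 1503076)*(-40916) = 1143863*(-40916) = -46802298508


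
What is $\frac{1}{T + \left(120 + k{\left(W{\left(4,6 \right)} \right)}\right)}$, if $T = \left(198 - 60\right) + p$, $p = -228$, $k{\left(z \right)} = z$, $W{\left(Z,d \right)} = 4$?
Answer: $\frac{1}{34} \approx 0.029412$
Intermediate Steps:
$T = -90$ ($T = \left(198 - 60\right) - 228 = 138 - 228 = -90$)
$\frac{1}{T + \left(120 + k{\left(W{\left(4,6 \right)} \right)}\right)} = \frac{1}{-90 + \left(120 + 4\right)} = \frac{1}{-90 + 124} = \frac{1}{34}$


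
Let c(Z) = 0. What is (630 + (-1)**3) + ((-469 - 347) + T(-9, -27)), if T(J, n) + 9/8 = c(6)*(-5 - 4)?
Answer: -1505/8 ≈ -188.13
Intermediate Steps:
T(J, n) = -9/8 (T(J, n) = -9/8 + 0*(-5 - 4) = -9/8 + 0*(-9) = -9/8 + 0 = -9/8)
(630 + (-1)**3) + ((-469 - 347) + T(-9, -27)) = (630 + (-1)**3) + ((-469 - 347) - 9/8) = (630 - 1) + (-816 - 9/8) = 629 - 6537/8 = -1505/8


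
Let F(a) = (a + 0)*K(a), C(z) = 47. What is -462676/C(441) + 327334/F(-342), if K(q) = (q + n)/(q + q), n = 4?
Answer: -93576942/7943 ≈ -11781.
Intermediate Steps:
K(q) = (4 + q)/(2*q) (K(q) = (q + 4)/(q + q) = (4 + q)/((2*q)) = (4 + q)*(1/(2*q)) = (4 + q)/(2*q))
F(a) = 2 + a/2 (F(a) = (a + 0)*((4 + a)/(2*a)) = a*((4 + a)/(2*a)) = 2 + a/2)
-462676/C(441) + 327334/F(-342) = -462676/47 + 327334/(2 + (½)*(-342)) = -462676*1/47 + 327334/(2 - 171) = -462676/47 + 327334/(-169) = -462676/47 + 327334*(-1/169) = -462676/47 - 327334/169 = -93576942/7943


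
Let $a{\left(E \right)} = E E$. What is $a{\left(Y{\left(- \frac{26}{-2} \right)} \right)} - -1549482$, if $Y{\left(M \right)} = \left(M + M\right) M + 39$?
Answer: $1691611$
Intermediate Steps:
$Y{\left(M \right)} = 39 + 2 M^{2}$ ($Y{\left(M \right)} = 2 M M + 39 = 2 M^{2} + 39 = 39 + 2 M^{2}$)
$a{\left(E \right)} = E^{2}$
$a{\left(Y{\left(- \frac{26}{-2} \right)} \right)} - -1549482 = \left(39 + 2 \left(- \frac{26}{-2}\right)^{2}\right)^{2} - -1549482 = \left(39 + 2 \left(\left(-26\right) \left(- \frac{1}{2}\right)\right)^{2}\right)^{2} + 1549482 = \left(39 + 2 \cdot 13^{2}\right)^{2} + 1549482 = \left(39 + 2 \cdot 169\right)^{2} + 1549482 = \left(39 + 338\right)^{2} + 1549482 = 377^{2} + 1549482 = 142129 + 1549482 = 1691611$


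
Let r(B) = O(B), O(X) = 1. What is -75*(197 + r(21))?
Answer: -14850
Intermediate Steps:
r(B) = 1
-75*(197 + r(21)) = -75*(197 + 1) = -75*198 = -14850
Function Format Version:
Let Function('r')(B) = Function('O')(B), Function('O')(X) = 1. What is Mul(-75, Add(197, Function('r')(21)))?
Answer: -14850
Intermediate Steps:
Function('r')(B) = 1
Mul(-75, Add(197, Function('r')(21))) = Mul(-75, Add(197, 1)) = Mul(-75, 198) = -14850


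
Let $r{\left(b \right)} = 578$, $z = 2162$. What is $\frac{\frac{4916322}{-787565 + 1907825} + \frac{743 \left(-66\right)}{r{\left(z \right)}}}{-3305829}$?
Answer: $\frac{1447046549}{59459951706170} \approx 2.4336 \cdot 10^{-5}$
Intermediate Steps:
$\frac{\frac{4916322}{-787565 + 1907825} + \frac{743 \left(-66\right)}{r{\left(z \right)}}}{-3305829} = \frac{\frac{4916322}{-787565 + 1907825} + \frac{743 \left(-66\right)}{578}}{-3305829} = \left(\frac{4916322}{1120260} - \frac{24519}{289}\right) \left(- \frac{1}{3305829}\right) = \left(4916322 \cdot \frac{1}{1120260} - \frac{24519}{289}\right) \left(- \frac{1}{3305829}\right) = \left(\frac{819387}{186710} - \frac{24519}{289}\right) \left(- \frac{1}{3305829}\right) = \left(- \frac{4341139647}{53959190}\right) \left(- \frac{1}{3305829}\right) = \frac{1447046549}{59459951706170}$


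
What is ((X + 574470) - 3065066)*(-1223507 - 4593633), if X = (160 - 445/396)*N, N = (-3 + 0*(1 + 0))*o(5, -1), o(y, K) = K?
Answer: 478017308968745/33 ≈ 1.4485e+13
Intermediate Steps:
N = 3 (N = (-3 + 0*(1 + 0))*(-1) = (-3 + 0*1)*(-1) = (-3 + 0)*(-1) = -3*(-1) = 3)
X = 62915/132 (X = (160 - 445/396)*3 = (62915/396)*3 = 62915/132 ≈ 476.63)
((X + 574470) - 3065066)*(-1223507 - 4593633) = ((62915/132 + 574470) - 3065066)*(-1223507 - 4593633) = (75892955/132 - 3065066)*(-5817140) = -328695757/132*(-5817140) = 478017308968745/33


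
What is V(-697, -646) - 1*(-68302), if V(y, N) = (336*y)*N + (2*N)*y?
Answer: 152256858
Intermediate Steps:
V(y, N) = 338*N*y (V(y, N) = 336*N*y + 2*N*y = 338*N*y)
V(-697, -646) - 1*(-68302) = 338*(-646)*(-697) - 1*(-68302) = 152188556 + 68302 = 152256858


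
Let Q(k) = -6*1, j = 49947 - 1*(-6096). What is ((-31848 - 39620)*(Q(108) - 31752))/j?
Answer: 756560248/18681 ≈ 40499.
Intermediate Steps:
j = 56043 (j = 49947 + 6096 = 56043)
Q(k) = -6
((-31848 - 39620)*(Q(108) - 31752))/j = ((-31848 - 39620)*(-6 - 31752))/56043 = -71468*(-31758)*(1/56043) = 2269680744*(1/56043) = 756560248/18681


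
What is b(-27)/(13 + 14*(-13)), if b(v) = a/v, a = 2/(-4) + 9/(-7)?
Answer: -25/63882 ≈ -0.00039135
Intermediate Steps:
a = -25/14 (a = 2*(-1/4) + 9*(-1/7) = -1/2 - 9/7 = -25/14 ≈ -1.7857)
b(v) = -25/(14*v)
b(-27)/(13 + 14*(-13)) = (-25/14/(-27))/(13 + 14*(-13)) = (-25/14*(-1/27))/(13 - 182) = (25/378)/(-169) = (25/378)*(-1/169) = -25/63882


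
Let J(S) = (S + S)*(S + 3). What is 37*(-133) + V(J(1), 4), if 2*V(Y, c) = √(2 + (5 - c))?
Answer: -4921 + √3/2 ≈ -4920.1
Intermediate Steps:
J(S) = 2*S*(3 + S) (J(S) = (2*S)*(3 + S) = 2*S*(3 + S))
V(Y, c) = √(7 - c)/2 (V(Y, c) = √(2 + (5 - c))/2 = √(7 - c)/2)
37*(-133) + V(J(1), 4) = 37*(-133) + √(7 - 1*4)/2 = -4921 + √(7 - 4)/2 = -4921 + √3/2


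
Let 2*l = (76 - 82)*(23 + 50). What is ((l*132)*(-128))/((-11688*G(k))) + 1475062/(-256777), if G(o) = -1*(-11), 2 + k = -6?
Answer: -4317341626/125050399 ≈ -34.525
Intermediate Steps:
k = -8 (k = -2 - 6 = -8)
G(o) = 11
l = -219 (l = ((76 - 82)*(23 + 50))/2 = (-6*73)/2 = (½)*(-438) = -219)
((l*132)*(-128))/((-11688*G(k))) + 1475062/(-256777) = (-219*132*(-128))/((-11688*11)) + 1475062/(-256777) = -28908*(-128)/(-128568) + 1475062*(-1/256777) = 3700224*(-1/128568) - 1475062/256777 = -14016/487 - 1475062/256777 = -4317341626/125050399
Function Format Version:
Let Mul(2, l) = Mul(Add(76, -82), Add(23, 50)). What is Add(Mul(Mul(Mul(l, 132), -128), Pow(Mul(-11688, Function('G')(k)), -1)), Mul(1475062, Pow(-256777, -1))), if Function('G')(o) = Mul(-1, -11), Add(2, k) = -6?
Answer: Rational(-4317341626, 125050399) ≈ -34.525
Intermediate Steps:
k = -8 (k = Add(-2, -6) = -8)
Function('G')(o) = 11
l = -219 (l = Mul(Rational(1, 2), Mul(Add(76, -82), Add(23, 50))) = Mul(Rational(1, 2), Mul(-6, 73)) = Mul(Rational(1, 2), -438) = -219)
Add(Mul(Mul(Mul(l, 132), -128), Pow(Mul(-11688, Function('G')(k)), -1)), Mul(1475062, Pow(-256777, -1))) = Add(Mul(Mul(Mul(-219, 132), -128), Pow(Mul(-11688, 11), -1)), Mul(1475062, Pow(-256777, -1))) = Add(Mul(Mul(-28908, -128), Pow(-128568, -1)), Mul(1475062, Rational(-1, 256777))) = Add(Mul(3700224, Rational(-1, 128568)), Rational(-1475062, 256777)) = Add(Rational(-14016, 487), Rational(-1475062, 256777)) = Rational(-4317341626, 125050399)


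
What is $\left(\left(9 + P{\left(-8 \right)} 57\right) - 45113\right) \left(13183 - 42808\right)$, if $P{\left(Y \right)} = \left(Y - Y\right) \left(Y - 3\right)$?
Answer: $1336206000$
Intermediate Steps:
$P{\left(Y \right)} = 0$ ($P{\left(Y \right)} = 0 \left(-3 + Y\right) = 0$)
$\left(\left(9 + P{\left(-8 \right)} 57\right) - 45113\right) \left(13183 - 42808\right) = \left(\left(9 + 0 \cdot 57\right) - 45113\right) \left(13183 - 42808\right) = \left(\left(9 + 0\right) - 45113\right) \left(-29625\right) = \left(9 - 45113\right) \left(-29625\right) = \left(-45104\right) \left(-29625\right) = 1336206000$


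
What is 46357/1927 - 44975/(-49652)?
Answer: 2388384589/95679404 ≈ 24.962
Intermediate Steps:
46357/1927 - 44975/(-49652) = 46357*(1/1927) - 44975*(-1/49652) = 46357/1927 + 44975/49652 = 2388384589/95679404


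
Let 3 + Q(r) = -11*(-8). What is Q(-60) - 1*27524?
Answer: -27439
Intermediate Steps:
Q(r) = 85 (Q(r) = -3 - 11*(-8) = -3 + 88 = 85)
Q(-60) - 1*27524 = 85 - 1*27524 = 85 - 27524 = -27439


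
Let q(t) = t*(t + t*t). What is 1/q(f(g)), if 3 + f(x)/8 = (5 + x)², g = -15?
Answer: 1/467890752 ≈ 2.1373e-9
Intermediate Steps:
f(x) = -24 + 8*(5 + x)²
q(t) = t*(t + t²)
1/q(f(g)) = 1/((-24 + 8*(5 - 15)²)²*(1 + (-24 + 8*(5 - 15)²))) = 1/((-24 + 8*(-10)²)²*(1 + (-24 + 8*(-10)²))) = 1/((-24 + 8*100)²*(1 + (-24 + 8*100))) = 1/((-24 + 800)²*(1 + (-24 + 800))) = 1/(776²*(1 + 776)) = 1/(602176*777) = 1/467890752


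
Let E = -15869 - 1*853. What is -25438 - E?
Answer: -8716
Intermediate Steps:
E = -16722 (E = -15869 - 853 = -16722)
-25438 - E = -25438 - 1*(-16722) = -25438 + 16722 = -8716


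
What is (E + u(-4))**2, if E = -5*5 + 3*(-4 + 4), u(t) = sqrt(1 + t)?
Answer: (25 - I*sqrt(3))**2 ≈ 622.0 - 86.603*I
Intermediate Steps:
E = -25 (E = -25 + 3*0 = -25 + 0 = -25)
(E + u(-4))**2 = (-25 + sqrt(1 - 4))**2 = (-25 + sqrt(-3))**2 = (-25 + I*sqrt(3))**2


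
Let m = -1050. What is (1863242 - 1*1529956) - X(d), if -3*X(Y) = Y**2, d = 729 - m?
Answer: 1388233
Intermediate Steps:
d = 1779 (d = 729 - 1*(-1050) = 729 + 1050 = 1779)
X(Y) = -Y**2/3
(1863242 - 1*1529956) - X(d) = (1863242 - 1*1529956) - (-1)*1779**2/3 = (1863242 - 1529956) - (-1)*3164841/3 = 333286 - 1*(-1054947) = 333286 + 1054947 = 1388233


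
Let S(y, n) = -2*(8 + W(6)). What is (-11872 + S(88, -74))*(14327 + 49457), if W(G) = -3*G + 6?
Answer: -756733376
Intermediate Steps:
W(G) = 6 - 3*G
S(y, n) = 8 (S(y, n) = -2*(8 + (6 - 3*6)) = -2*(8 + (6 - 18)) = -2*(8 - 12) = -2*(-4) = 8)
(-11872 + S(88, -74))*(14327 + 49457) = (-11872 + 8)*(14327 + 49457) = -11864*63784 = -756733376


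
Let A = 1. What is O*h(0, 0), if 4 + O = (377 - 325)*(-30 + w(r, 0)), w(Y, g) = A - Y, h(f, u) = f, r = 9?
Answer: 0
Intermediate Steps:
w(Y, g) = 1 - Y
O = -1980 (O = -4 + (377 - 325)*(-30 + (1 - 1*9)) = -4 + 52*(-30 + (1 - 9)) = -4 + 52*(-30 - 8) = -4 + 52*(-38) = -4 - 1976 = -1980)
O*h(0, 0) = -1980*0 = 0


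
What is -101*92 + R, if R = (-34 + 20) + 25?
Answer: -9281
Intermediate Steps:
R = 11 (R = -14 + 25 = 11)
-101*92 + R = -101*92 + 11 = -9292 + 11 = -9281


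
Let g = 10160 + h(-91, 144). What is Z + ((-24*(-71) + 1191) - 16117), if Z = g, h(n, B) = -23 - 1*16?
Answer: -3101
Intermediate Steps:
h(n, B) = -39 (h(n, B) = -23 - 16 = -39)
g = 10121 (g = 10160 - 39 = 10121)
Z = 10121
Z + ((-24*(-71) + 1191) - 16117) = 10121 + ((-24*(-71) + 1191) - 16117) = 10121 + ((1704 + 1191) - 16117) = 10121 + (2895 - 16117) = 10121 - 13222 = -3101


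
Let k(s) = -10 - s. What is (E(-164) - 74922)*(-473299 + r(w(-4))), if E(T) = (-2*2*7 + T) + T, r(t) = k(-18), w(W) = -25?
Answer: 35628399898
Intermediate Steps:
r(t) = 8 (r(t) = -10 - 1*(-18) = -10 + 18 = 8)
E(T) = -28 + 2*T (E(T) = (-4*7 + T) + T = (-28 + T) + T = -28 + 2*T)
(E(-164) - 74922)*(-473299 + r(w(-4))) = ((-28 + 2*(-164)) - 74922)*(-473299 + 8) = ((-28 - 328) - 74922)*(-473291) = (-356 - 74922)*(-473291) = -75278*(-473291) = 35628399898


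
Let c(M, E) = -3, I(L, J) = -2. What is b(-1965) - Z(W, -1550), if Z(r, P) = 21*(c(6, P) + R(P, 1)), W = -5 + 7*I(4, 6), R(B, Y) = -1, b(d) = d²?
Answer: 3861309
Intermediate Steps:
W = -19 (W = -5 + 7*(-2) = -5 - 14 = -19)
Z(r, P) = -84 (Z(r, P) = 21*(-3 - 1) = 21*(-4) = -84)
b(-1965) - Z(W, -1550) = (-1965)² - 1*(-84) = 3861225 + 84 = 3861309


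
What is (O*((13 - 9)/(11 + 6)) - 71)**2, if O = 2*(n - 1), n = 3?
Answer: 1418481/289 ≈ 4908.2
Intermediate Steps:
O = 4 (O = 2*(3 - 1) = 2*2 = 4)
(O*((13 - 9)/(11 + 6)) - 71)**2 = (4*((13 - 9)/(11 + 6)) - 71)**2 = (4*(4/17) - 71)**2 = (16/17 - 71)**2 = (-1191/17)**2 = 1418481/289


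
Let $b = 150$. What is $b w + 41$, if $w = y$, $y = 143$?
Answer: $21491$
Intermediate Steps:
$w = 143$
$b w + 41 = 150 \cdot 143 + 41 = 21450 + 41 = 21491$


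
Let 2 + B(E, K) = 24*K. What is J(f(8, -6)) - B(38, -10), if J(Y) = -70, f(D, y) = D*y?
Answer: 172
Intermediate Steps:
B(E, K) = -2 + 24*K
J(f(8, -6)) - B(38, -10) = -70 - (-2 + 24*(-10)) = -70 - (-2 - 240) = -70 - 1*(-242) = -70 + 242 = 172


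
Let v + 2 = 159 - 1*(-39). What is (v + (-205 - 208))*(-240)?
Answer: 52080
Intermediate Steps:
v = 196 (v = -2 + (159 - 1*(-39)) = -2 + (159 + 39) = -2 + 198 = 196)
(v + (-205 - 208))*(-240) = (196 + (-205 - 208))*(-240) = (196 - 413)*(-240) = -217*(-240) = 52080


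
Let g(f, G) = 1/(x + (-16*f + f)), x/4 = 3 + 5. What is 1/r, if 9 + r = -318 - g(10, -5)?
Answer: -118/38585 ≈ -0.0030582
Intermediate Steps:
x = 32 (x = 4*(3 + 5) = 4*8 = 32)
g(f, G) = 1/(32 - 15*f) (g(f, G) = 1/(32 + (-16*f + f)) = 1/(32 - 15*f))
r = -38585/118 (r = -9 + (-318 - (-1)/(-32 + 15*10)) = -9 + (-318 - (-1)/(-32 + 150)) = -9 + (-318 - (-1)/118) = -9 + (-318 - 1*(-1/118)) = -9 + (-318 + 1/118) = -9 - 37523/118 = -38585/118 ≈ -326.99)
1/r = 1/(-38585/118) = -118/38585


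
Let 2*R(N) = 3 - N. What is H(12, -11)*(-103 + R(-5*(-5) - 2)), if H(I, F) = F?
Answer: 1243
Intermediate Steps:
R(N) = 3/2 - N/2 (R(N) = (3 - N)/2 = 3/2 - N/2)
H(12, -11)*(-103 + R(-5*(-5) - 2)) = -11*(-103 + (3/2 - (-5*(-5) - 2)/2)) = -11*(-103 + (3/2 - (25 - 2)/2)) = -11*(-103 + (3/2 - ½*23)) = -11*(-103 + (3/2 - 23/2)) = -11*(-103 - 10) = -11*(-113) = 1243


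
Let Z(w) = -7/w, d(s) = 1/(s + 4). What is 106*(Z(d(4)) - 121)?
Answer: -18762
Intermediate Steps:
d(s) = 1/(4 + s)
106*(Z(d(4)) - 121) = 106*(-7/(1/(4 + 4)) - 121) = 106*(-7/(1/8) - 121) = 106*(-7/⅛ - 121) = 106*(-7*8 - 121) = 106*(-56 - 121) = 106*(-177) = -18762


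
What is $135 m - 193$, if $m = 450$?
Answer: $60557$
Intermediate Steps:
$135 m - 193 = 135 \cdot 450 - 193 = 60750 - 193 = 60557$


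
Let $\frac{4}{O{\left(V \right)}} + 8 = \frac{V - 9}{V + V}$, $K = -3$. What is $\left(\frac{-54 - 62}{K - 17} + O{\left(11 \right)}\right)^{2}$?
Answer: $\frac{5303809}{189225} \approx 28.029$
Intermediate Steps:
$O{\left(V \right)} = \frac{4}{-8 + \frac{-9 + V}{2 V}}$ ($O{\left(V \right)} = \frac{4}{-8 + \frac{V - 9}{V + V}} = \frac{4}{-8 + \frac{-9 + V}{2 V}}$)
$\left(\frac{-54 - 62}{K - 17} + O{\left(11 \right)}\right)^{2} = \left(\frac{-54 - 62}{-3 - 17} - \frac{88}{9 + 15 \cdot 11}\right)^{2} = \left(- \frac{116}{-20} - \frac{88}{9 + 165}\right)^{2} = \left(\left(-116\right) \left(- \frac{1}{20}\right) - \frac{88}{174}\right)^{2} = \left(\frac{29}{5} - 88 \cdot \frac{1}{174}\right)^{2} = \left(\frac{29}{5} - \frac{44}{87}\right)^{2} = \left(\frac{2303}{435}\right)^{2} = \frac{5303809}{189225}$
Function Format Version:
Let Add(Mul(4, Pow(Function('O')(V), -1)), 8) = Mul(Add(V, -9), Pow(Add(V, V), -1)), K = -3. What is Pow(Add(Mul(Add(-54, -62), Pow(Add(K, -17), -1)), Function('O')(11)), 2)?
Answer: Rational(5303809, 189225) ≈ 28.029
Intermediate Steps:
Function('O')(V) = Mul(4, Pow(Add(-8, Mul(Rational(1, 2), Pow(V, -1), Add(-9, V))), -1)) (Function('O')(V) = Mul(4, Pow(Add(-8, Mul(Add(V, -9), Pow(Add(V, V), -1))), -1)) = Mul(4, Pow(Add(-8, Mul(Add(-9, V), Pow(Mul(2, V), -1))), -1)) = Mul(4, Pow(Add(-8, Mul(Add(-9, V), Mul(Rational(1, 2), Pow(V, -1)))), -1)) = Mul(4, Pow(Add(-8, Mul(Rational(1, 2), Pow(V, -1), Add(-9, V))), -1)))
Pow(Add(Mul(Add(-54, -62), Pow(Add(K, -17), -1)), Function('O')(11)), 2) = Pow(Add(Mul(Add(-54, -62), Pow(Add(-3, -17), -1)), Mul(-8, 11, Pow(Add(9, Mul(15, 11)), -1))), 2) = Pow(Add(Mul(-116, Pow(-20, -1)), Mul(-8, 11, Pow(Add(9, 165), -1))), 2) = Pow(Add(Mul(-116, Rational(-1, 20)), Mul(-8, 11, Pow(174, -1))), 2) = Pow(Add(Rational(29, 5), Mul(-8, 11, Rational(1, 174))), 2) = Pow(Add(Rational(29, 5), Rational(-44, 87)), 2) = Pow(Rational(2303, 435), 2) = Rational(5303809, 189225)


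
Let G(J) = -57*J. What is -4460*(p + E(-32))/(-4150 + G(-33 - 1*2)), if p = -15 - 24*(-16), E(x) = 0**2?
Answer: 329148/431 ≈ 763.68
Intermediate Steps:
E(x) = 0
p = 369 (p = -15 + 384 = 369)
-4460*(p + E(-32))/(-4150 + G(-33 - 1*2)) = -4460*(369 + 0)/(-4150 - 57*(-33 - 1*2)) = -4460*369/(-4150 - 57*(-33 - 2)) = -4460*369/(-4150 - 57*(-35)) = -4460*369/(-4150 + 1995) = -4460/((-2155*1/369)) = -4460/(-2155/369) = -4460*(-369/2155) = 329148/431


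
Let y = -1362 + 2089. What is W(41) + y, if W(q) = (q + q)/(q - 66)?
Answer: 18093/25 ≈ 723.72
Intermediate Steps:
y = 727
W(q) = 2*q/(-66 + q) (W(q) = (2*q)/(-66 + q) = 2*q/(-66 + q))
W(41) + y = 2*41/(-66 + 41) + 727 = 2*41/(-25) + 727 = 2*41*(-1/25) + 727 = -82/25 + 727 = 18093/25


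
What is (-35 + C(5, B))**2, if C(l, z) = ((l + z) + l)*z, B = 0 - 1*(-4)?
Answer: 441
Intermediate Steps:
B = 4 (B = 0 + 4 = 4)
C(l, z) = z*(z + 2*l) (C(l, z) = (z + 2*l)*z = z*(z + 2*l))
(-35 + C(5, B))**2 = (-35 + 4*(4 + 2*5))**2 = (-35 + 4*(4 + 10))**2 = (-35 + 4*14)**2 = (-35 + 56)**2 = 21**2 = 441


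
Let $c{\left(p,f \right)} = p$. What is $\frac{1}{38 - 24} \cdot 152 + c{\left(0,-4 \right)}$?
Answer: $\frac{76}{7} \approx 10.857$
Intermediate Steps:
$\frac{1}{38 - 24} \cdot 152 + c{\left(0,-4 \right)} = \frac{1}{38 - 24} \cdot 152 + 0 = \frac{1}{14} \cdot 152 + 0 = \frac{76}{7} + 0 = \frac{76}{7}$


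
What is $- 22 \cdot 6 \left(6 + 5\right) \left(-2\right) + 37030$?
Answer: $39934$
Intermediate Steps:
$- 22 \cdot 6 \left(6 + 5\right) \left(-2\right) + 37030 = - 22 \cdot 6 \cdot 11 \left(-2\right) + 37030 = \left(-22\right) 66 \left(-2\right) + 37030 = \left(-1452\right) \left(-2\right) + 37030 = 2904 + 37030 = 39934$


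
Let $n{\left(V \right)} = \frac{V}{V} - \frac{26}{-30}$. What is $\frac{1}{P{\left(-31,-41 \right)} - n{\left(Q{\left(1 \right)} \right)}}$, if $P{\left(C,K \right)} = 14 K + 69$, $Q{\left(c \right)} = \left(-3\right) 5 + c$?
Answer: $- \frac{15}{7603} \approx -0.0019729$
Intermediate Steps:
$Q{\left(c \right)} = -15 + c$
$P{\left(C,K \right)} = 69 + 14 K$
$n{\left(V \right)} = \frac{28}{15}$ ($n{\left(V \right)} = 1 - - \frac{13}{15} = 1 + \frac{13}{15} = \frac{28}{15}$)
$\frac{1}{P{\left(-31,-41 \right)} - n{\left(Q{\left(1 \right)} \right)}} = \frac{1}{\left(69 + 14 \left(-41\right)\right) - \frac{28}{15}} = \frac{1}{\left(69 - 574\right) - \frac{28}{15}} = \frac{1}{-505 - \frac{28}{15}} = \frac{1}{- \frac{7603}{15}} = - \frac{15}{7603}$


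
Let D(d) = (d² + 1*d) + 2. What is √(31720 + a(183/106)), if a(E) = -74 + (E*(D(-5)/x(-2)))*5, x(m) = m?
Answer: √354507566/106 ≈ 177.63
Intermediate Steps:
D(d) = 2 + d + d² (D(d) = (d² + d) + 2 = (d + d²) + 2 = 2 + d + d²)
a(E) = -74 - 55*E (a(E) = -74 + (E*((2 - 5 + (-5)²)/(-2)))*5 = -74 + (E*((2 - 5 + 25)*(-½)))*5 = -74 + (E*(22*(-½)))*5 = -74 + (E*(-11))*5 = -74 - 11*E*5 = -74 - 55*E)
√(31720 + a(183/106)) = √(31720 + (-74 - 10065/106)) = √(31720 - 17909/106) = √(3344411/106) = √354507566/106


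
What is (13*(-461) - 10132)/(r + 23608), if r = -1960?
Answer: -5375/7216 ≈ -0.74487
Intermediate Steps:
(13*(-461) - 10132)/(r + 23608) = (13*(-461) - 10132)/(-1960 + 23608) = (-5993 - 10132)/21648 = -16125*1/21648 = -5375/7216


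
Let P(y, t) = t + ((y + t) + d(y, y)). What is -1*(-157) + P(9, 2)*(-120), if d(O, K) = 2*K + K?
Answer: -4643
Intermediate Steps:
d(O, K) = 3*K
P(y, t) = 2*t + 4*y (P(y, t) = t + ((y + t) + 3*y) = t + ((t + y) + 3*y) = t + (t + 4*y) = 2*t + 4*y)
-1*(-157) + P(9, 2)*(-120) = -1*(-157) + (2*2 + 4*9)*(-120) = 157 + (4 + 36)*(-120) = 157 + 40*(-120) = 157 - 4800 = -4643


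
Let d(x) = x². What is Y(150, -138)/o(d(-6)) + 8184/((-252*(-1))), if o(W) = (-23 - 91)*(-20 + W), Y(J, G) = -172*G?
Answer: 31063/1596 ≈ 19.463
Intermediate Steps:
o(W) = 2280 - 114*W (o(W) = -114*(-20 + W) = 2280 - 114*W)
Y(150, -138)/o(d(-6)) + 8184/((-252*(-1))) = (-172*(-138))/(2280 - 114*(-6)²) + 8184/((-252*(-1))) = 23736/(2280 - 114*36) + 8184/252 = 23736/(2280 - 4104) + 8184*(1/252) = 23736/(-1824) + 682/21 = 23736*(-1/1824) + 682/21 = -989/76 + 682/21 = 31063/1596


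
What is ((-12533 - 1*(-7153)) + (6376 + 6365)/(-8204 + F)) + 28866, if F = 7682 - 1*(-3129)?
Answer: 20413581/869 ≈ 23491.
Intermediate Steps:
F = 10811 (F = 7682 + 3129 = 10811)
((-12533 - 1*(-7153)) + (6376 + 6365)/(-8204 + F)) + 28866 = ((-12533 - 1*(-7153)) + (6376 + 6365)/(-8204 + 10811)) + 28866 = ((-12533 + 7153) + 12741/2607) + 28866 = (-5380 + 12741*(1/2607)) + 28866 = (-5380 + 4247/869) + 28866 = -4670973/869 + 28866 = 20413581/869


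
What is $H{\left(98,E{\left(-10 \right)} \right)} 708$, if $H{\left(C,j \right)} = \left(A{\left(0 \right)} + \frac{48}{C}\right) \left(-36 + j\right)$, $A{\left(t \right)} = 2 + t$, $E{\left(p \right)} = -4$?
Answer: $- \frac{3455040}{49} \approx -70511.0$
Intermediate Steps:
$H{\left(C,j \right)} = \left(-36 + j\right) \left(2 + \frac{48}{C}\right)$ ($H{\left(C,j \right)} = \left(\left(2 + 0\right) + \frac{48}{C}\right) \left(-36 + j\right) = \left(2 + \frac{48}{C}\right) \left(-36 + j\right) = \left(-36 + j\right) \left(2 + \frac{48}{C}\right)$)
$H{\left(98,E{\left(-10 \right)} \right)} 708 = \frac{2 \left(-864 + 24 \left(-4\right) + 98 \left(-36 - 4\right)\right)}{98} \cdot 708 = 2 \cdot \frac{1}{98} \left(-864 - 96 + 98 \left(-40\right)\right) 708 = 2 \cdot \frac{1}{98} \left(-864 - 96 - 3920\right) 708 = 2 \cdot \frac{1}{98} \left(-4880\right) 708 = \left(- \frac{4880}{49}\right) 708 = - \frac{3455040}{49}$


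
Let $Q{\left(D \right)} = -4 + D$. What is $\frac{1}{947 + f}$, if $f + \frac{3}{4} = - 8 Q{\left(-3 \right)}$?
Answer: $\frac{4}{4009} \approx 0.00099776$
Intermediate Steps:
$f = \frac{221}{4}$ ($f = - \frac{3}{4} - 8 \left(-4 - 3\right) = - \frac{3}{4} - -56 = - \frac{3}{4} + 56 = \frac{221}{4} \approx 55.25$)
$\frac{1}{947 + f} = \frac{1}{947 + \frac{221}{4}} = \frac{1}{\frac{4009}{4}} = \frac{4}{4009}$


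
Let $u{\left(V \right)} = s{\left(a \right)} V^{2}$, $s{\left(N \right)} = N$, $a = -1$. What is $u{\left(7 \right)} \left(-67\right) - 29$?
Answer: $3254$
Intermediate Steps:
$u{\left(V \right)} = - V^{2}$
$u{\left(7 \right)} \left(-67\right) - 29 = - 7^{2} \left(-67\right) - 29 = \left(-1\right) 49 \left(-67\right) - 29 = \left(-49\right) \left(-67\right) - 29 = 3283 - 29 = 3254$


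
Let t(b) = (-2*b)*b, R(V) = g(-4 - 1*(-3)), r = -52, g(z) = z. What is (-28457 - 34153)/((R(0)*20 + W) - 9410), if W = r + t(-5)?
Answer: 31305/4766 ≈ 6.5684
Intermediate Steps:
R(V) = -1 (R(V) = -4 - 1*(-3) = -4 + 3 = -1)
t(b) = -2*b**2
W = -102 (W = -52 - 2*(-5)**2 = -52 - 2*25 = -52 - 50 = -102)
(-28457 - 34153)/((R(0)*20 + W) - 9410) = (-28457 - 34153)/((-1*20 - 102) - 9410) = -62610/((-20 - 102) - 9410) = -62610/(-122 - 9410) = -62610/(-9532) = -62610*(-1/9532) = 31305/4766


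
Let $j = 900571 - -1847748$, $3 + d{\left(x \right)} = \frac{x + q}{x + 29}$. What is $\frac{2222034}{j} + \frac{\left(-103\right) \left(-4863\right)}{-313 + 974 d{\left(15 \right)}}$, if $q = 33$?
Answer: $- \frac{15089530365003}{65676579143} \approx -229.76$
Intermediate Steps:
$d{\left(x \right)} = -3 + \frac{33 + x}{29 + x}$ ($d{\left(x \right)} = -3 + \frac{x + 33}{x + 29} = -3 + \frac{33 + x}{29 + x}$)
$j = 2748319$ ($j = 900571 + 1847748 = 2748319$)
$\frac{2222034}{j} + \frac{\left(-103\right) \left(-4863\right)}{-313 + 974 d{\left(15 \right)}} = \frac{2222034}{2748319} + \frac{\left(-103\right) \left(-4863\right)}{-313 + 974 \frac{2 \left(-27 - 15\right)}{29 + 15}} = 2222034 \cdot \frac{1}{2748319} + \frac{500889}{-313 + 974 \frac{2 \left(-27 - 15\right)}{44}} = \frac{2222034}{2748319} + \frac{500889}{-313 + 974 \cdot 2 \cdot \frac{1}{44} \left(-42\right)} = \frac{2222034}{2748319} + \frac{500889}{-313 + 974 \left(- \frac{21}{11}\right)} = \frac{2222034}{2748319} + \frac{500889}{-313 - \frac{20454}{11}} = \frac{2222034}{2748319} + \frac{500889}{- \frac{23897}{11}} = \frac{2222034}{2748319} + 500889 \left(- \frac{11}{23897}\right) = \frac{2222034}{2748319} - \frac{5509779}{23897} = - \frac{15089530365003}{65676579143}$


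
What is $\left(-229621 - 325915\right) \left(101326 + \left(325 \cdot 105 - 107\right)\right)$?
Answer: $-75188464384$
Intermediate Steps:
$\left(-229621 - 325915\right) \left(101326 + \left(325 \cdot 105 - 107\right)\right) = - 555536 \left(101326 + \left(34125 - 107\right)\right) = - 555536 \left(101326 + 34018\right) = \left(-555536\right) 135344 = -75188464384$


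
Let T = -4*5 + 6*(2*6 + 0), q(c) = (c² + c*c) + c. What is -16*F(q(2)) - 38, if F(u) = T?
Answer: -870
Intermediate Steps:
q(c) = c + 2*c² (q(c) = (c² + c²) + c = 2*c² + c = c + 2*c²)
T = 52 (T = -20 + 6*(12 + 0) = -20 + 6*12 = -20 + 72 = 52)
F(u) = 52
-16*F(q(2)) - 38 = -16*52 - 38 = -832 - 38 = -870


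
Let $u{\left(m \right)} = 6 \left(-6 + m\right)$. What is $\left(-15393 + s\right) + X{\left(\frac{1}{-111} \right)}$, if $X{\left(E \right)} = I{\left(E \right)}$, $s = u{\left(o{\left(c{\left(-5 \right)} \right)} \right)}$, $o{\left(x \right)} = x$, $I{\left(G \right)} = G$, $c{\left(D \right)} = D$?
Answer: $- \frac{1715950}{111} \approx -15459.0$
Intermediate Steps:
$u{\left(m \right)} = -36 + 6 m$
$s = -66$ ($s = -36 + 6 \left(-5\right) = -36 - 30 = -66$)
$X{\left(E \right)} = E$
$\left(-15393 + s\right) + X{\left(\frac{1}{-111} \right)} = \left(-15393 - 66\right) + \frac{1}{-111} = -15459 - \frac{1}{111} = - \frac{1715950}{111}$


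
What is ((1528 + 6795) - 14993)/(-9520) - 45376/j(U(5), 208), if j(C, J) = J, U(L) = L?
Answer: -2691201/12376 ≈ -217.45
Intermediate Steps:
((1528 + 6795) - 14993)/(-9520) - 45376/j(U(5), 208) = ((1528 + 6795) - 14993)/(-9520) - 45376/208 = (8323 - 14993)*(-1/9520) - 45376*1/208 = -6670*(-1/9520) - 2836/13 = 667/952 - 2836/13 = -2691201/12376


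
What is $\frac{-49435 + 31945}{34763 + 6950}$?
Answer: $- \frac{17490}{41713} \approx -0.41929$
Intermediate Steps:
$\frac{-49435 + 31945}{34763 + 6950} = - \frac{17490}{41713}$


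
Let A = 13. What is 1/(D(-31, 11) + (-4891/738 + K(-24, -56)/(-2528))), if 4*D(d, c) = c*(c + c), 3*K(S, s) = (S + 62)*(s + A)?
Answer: 466416/25227547 ≈ 0.018488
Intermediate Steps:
K(S, s) = (13 + s)*(62 + S)/3 (K(S, s) = ((S + 62)*(s + 13))/3 = ((62 + S)*(13 + s))/3 = ((13 + s)*(62 + S))/3 = (13 + s)*(62 + S)/3)
D(d, c) = c²/2 (D(d, c) = (c*(c + c))/4 = (c*(2*c))/4 = (2*c²)/4 = c²/2)
1/(D(-31, 11) + (-4891/738 + K(-24, -56)/(-2528))) = 1/((½)*11² + (-4891/738 + (806/3 + (13/3)*(-24) + (62/3)*(-56) + (⅓)*(-24)*(-56))/(-2528))) = 1/((½)*121 + (-4891*1/738 + (806/3 - 104 - 3472/3 + 448)*(-1/2528))) = 1/(121/2 + (-4891/738 - 1634/3*(-1/2528))) = 1/(121/2 + (-4891/738 + 817/3792)) = 1/(121/2 - 2990621/466416) = 1/(25227547/466416) = 466416/25227547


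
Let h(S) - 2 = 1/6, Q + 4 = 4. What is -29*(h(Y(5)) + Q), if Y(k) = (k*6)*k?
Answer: -377/6 ≈ -62.833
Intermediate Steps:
Q = 0 (Q = -4 + 4 = 0)
Y(k) = 6*k**2 (Y(k) = (6*k)*k = 6*k**2)
h(S) = 13/6 (h(S) = 2 + 1/6 = 13/6)
-29*(h(Y(5)) + Q) = -29*(13/6 + 0) = -29*13/6 = -377/6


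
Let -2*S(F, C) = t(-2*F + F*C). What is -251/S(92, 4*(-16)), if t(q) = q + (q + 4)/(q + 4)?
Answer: -502/6071 ≈ -0.082688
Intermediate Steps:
t(q) = 1 + q (t(q) = q + (4 + q)/(4 + q) = q + 1 = 1 + q)
S(F, C) = -1/2 + F - C*F/2 (S(F, C) = -(1 + (-2*F + F*C))/2 = -(1 + (-2*F + C*F))/2 = -(1 - 2*F + C*F)/2 = -1/2 + F - C*F/2)
-251/S(92, 4*(-16)) = -251/(-1/2 - 1/2*92*(-2 + 4*(-16))) = -251/(-1/2 - 1/2*92*(-2 - 64)) = -251/(-1/2 - 1/2*92*(-66)) = -251/(-1/2 + 3036) = -251/6071/2 = -251*2/6071 = -502/6071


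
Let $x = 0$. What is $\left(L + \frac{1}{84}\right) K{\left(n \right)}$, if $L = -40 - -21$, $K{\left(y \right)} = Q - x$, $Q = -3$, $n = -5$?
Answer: $\frac{1595}{28} \approx 56.964$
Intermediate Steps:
$K{\left(y \right)} = -3$ ($K{\left(y \right)} = -3 - 0 = -3 + 0 = -3$)
$L = -19$ ($L = -40 + 21 = -19$)
$\left(L + \frac{1}{84}\right) K{\left(n \right)} = \left(-19 + \frac{1}{84}\right) \left(-3\right) = \left(- \frac{1595}{84}\right) \left(-3\right) = \frac{1595}{28}$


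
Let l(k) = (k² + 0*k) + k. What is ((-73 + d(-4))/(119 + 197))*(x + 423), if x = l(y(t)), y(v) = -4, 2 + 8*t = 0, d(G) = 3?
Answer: -15225/158 ≈ -96.361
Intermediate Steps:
t = -¼ (t = -¼ + (⅛)*0 = -¼ + 0 = -¼ ≈ -0.25000)
l(k) = k + k² (l(k) = (k² + 0) + k = k² + k = k + k²)
x = 12 (x = -4*(1 - 4) = -4*(-3) = 12)
((-73 + d(-4))/(119 + 197))*(x + 423) = ((-73 + 3)/(119 + 197))*(12 + 423) = -70/316*435 = -70*1/316*435 = -35/158*435 = -15225/158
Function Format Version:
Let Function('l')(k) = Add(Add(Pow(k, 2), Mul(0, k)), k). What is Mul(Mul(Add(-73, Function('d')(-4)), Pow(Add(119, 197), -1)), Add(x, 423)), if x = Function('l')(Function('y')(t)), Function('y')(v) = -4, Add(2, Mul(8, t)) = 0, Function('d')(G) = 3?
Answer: Rational(-15225, 158) ≈ -96.361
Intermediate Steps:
t = Rational(-1, 4) (t = Add(Rational(-1, 4), Mul(Rational(1, 8), 0)) = Add(Rational(-1, 4), 0) = Rational(-1, 4) ≈ -0.25000)
Function('l')(k) = Add(k, Pow(k, 2)) (Function('l')(k) = Add(Add(Pow(k, 2), 0), k) = Add(Pow(k, 2), k) = Add(k, Pow(k, 2)))
x = 12 (x = Mul(-4, Add(1, -4)) = Mul(-4, -3) = 12)
Mul(Mul(Add(-73, Function('d')(-4)), Pow(Add(119, 197), -1)), Add(x, 423)) = Mul(Mul(Add(-73, 3), Pow(Add(119, 197), -1)), Add(12, 423)) = Mul(Mul(-70, Pow(316, -1)), 435) = Mul(Mul(-70, Rational(1, 316)), 435) = Mul(Rational(-35, 158), 435) = Rational(-15225, 158)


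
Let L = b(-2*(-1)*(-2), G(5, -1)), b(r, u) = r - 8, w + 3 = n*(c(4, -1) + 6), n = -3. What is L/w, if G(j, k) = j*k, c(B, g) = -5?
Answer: 2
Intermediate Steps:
w = -6 (w = -3 - 3*(-5 + 6) = -3 - 3*1 = -3 - 3 = -6)
b(r, u) = -8 + r
L = -12 (L = -8 - 2*(-1)*(-2) = -8 + 2*(-2) = -8 - 4 = -12)
L/w = -12/(-6) = -1/6*(-12) = 2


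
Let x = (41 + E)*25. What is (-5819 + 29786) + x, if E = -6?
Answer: 24842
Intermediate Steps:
x = 875 (x = (41 - 6)*25 = 35*25 = 875)
(-5819 + 29786) + x = (-5819 + 29786) + 875 = 23967 + 875 = 24842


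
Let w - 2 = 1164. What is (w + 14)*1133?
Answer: 1336940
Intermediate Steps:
w = 1166 (w = 2 + 1164 = 1166)
(w + 14)*1133 = (1166 + 14)*1133 = 1180*1133 = 1336940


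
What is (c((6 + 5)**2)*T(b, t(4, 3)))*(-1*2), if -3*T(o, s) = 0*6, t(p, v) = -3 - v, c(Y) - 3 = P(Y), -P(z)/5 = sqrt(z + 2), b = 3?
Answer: 0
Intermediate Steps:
P(z) = -5*sqrt(2 + z) (P(z) = -5*sqrt(z + 2) = -5*sqrt(2 + z))
c(Y) = 3 - 5*sqrt(2 + Y)
T(o, s) = 0 (T(o, s) = -0*6 = -1/3*0 = 0)
(c((6 + 5)**2)*T(b, t(4, 3)))*(-1*2) = ((3 - 5*sqrt(2 + (6 + 5)**2))*0)*(-1*2) = ((3 - 5*sqrt(2 + 11**2))*0)*(-2) = ((3 - 5*sqrt(2 + 121))*0)*(-2) = ((3 - 5*sqrt(123))*0)*(-2) = 0*(-2) = 0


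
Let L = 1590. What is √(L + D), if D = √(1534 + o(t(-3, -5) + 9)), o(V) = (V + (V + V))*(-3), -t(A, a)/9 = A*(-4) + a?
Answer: √(1590 + 2*√505) ≈ 40.434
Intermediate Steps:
t(A, a) = -9*a + 36*A (t(A, a) = -9*(A*(-4) + a) = -9*(-4*A + a) = -9*(a - 4*A) = -9*a + 36*A)
o(V) = -9*V (o(V) = (V + 2*V)*(-3) = (3*V)*(-3) = -9*V)
D = 2*√505 (D = √(1534 - 9*((-9*(-5) + 36*(-3)) + 9)) = √(1534 - 9*((45 - 108) + 9)) = √(1534 - 9*(-63 + 9)) = √(1534 - 9*(-54)) = √(1534 + 486) = √2020 = 2*√505 ≈ 44.944)
√(L + D) = √(1590 + 2*√505)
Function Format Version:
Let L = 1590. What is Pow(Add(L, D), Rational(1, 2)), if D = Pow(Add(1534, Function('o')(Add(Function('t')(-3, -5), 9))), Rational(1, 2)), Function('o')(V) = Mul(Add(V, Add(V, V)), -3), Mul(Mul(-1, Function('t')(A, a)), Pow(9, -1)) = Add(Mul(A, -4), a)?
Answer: Pow(Add(1590, Mul(2, Pow(505, Rational(1, 2)))), Rational(1, 2)) ≈ 40.434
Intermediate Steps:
Function('t')(A, a) = Add(Mul(-9, a), Mul(36, A)) (Function('t')(A, a) = Mul(-9, Add(Mul(A, -4), a)) = Mul(-9, Add(Mul(-4, A), a)) = Mul(-9, Add(a, Mul(-4, A))) = Add(Mul(-9, a), Mul(36, A)))
Function('o')(V) = Mul(-9, V) (Function('o')(V) = Mul(Add(V, Mul(2, V)), -3) = Mul(Mul(3, V), -3) = Mul(-9, V))
D = Mul(2, Pow(505, Rational(1, 2))) (D = Pow(Add(1534, Mul(-9, Add(Add(Mul(-9, -5), Mul(36, -3)), 9))), Rational(1, 2)) = Pow(Add(1534, Mul(-9, Add(Add(45, -108), 9))), Rational(1, 2)) = Pow(Add(1534, Mul(-9, Add(-63, 9))), Rational(1, 2)) = Pow(Add(1534, Mul(-9, -54)), Rational(1, 2)) = Pow(Add(1534, 486), Rational(1, 2)) = Pow(2020, Rational(1, 2)) = Mul(2, Pow(505, Rational(1, 2))) ≈ 44.944)
Pow(Add(L, D), Rational(1, 2)) = Pow(Add(1590, Mul(2, Pow(505, Rational(1, 2)))), Rational(1, 2))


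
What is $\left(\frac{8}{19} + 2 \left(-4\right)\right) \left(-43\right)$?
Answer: $\frac{6192}{19} \approx 325.89$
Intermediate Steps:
$\left(\frac{8}{19} + 2 \left(-4\right)\right) \left(-43\right) = \left(8 \cdot \frac{1}{19} - 8\right) \left(-43\right) = \left(\frac{8}{19} - 8\right) \left(-43\right) = \left(- \frac{144}{19}\right) \left(-43\right) = \frac{6192}{19}$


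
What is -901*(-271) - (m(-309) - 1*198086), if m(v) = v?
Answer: 442566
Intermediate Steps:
-901*(-271) - (m(-309) - 1*198086) = -901*(-271) - (-309 - 1*198086) = 244171 - (-309 - 198086) = 244171 - 1*(-198395) = 244171 + 198395 = 442566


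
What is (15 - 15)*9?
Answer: 0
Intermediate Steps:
(15 - 15)*9 = 0*9 = 0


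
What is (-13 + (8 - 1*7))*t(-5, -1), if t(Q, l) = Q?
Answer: 60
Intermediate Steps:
(-13 + (8 - 1*7))*t(-5, -1) = (-13 + (8 - 1*7))*(-5) = (-13 + (8 - 7))*(-5) = (-13 + 1)*(-5) = -12*(-5) = 60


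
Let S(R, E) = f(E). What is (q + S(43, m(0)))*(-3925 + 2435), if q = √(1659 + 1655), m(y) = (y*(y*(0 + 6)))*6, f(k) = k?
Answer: -1490*√3314 ≈ -85775.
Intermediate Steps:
m(y) = 36*y² (m(y) = (y*(y*6))*6 = (y*(6*y))*6 = (6*y²)*6 = 36*y²)
S(R, E) = E
q = √3314 ≈ 57.567
(q + S(43, m(0)))*(-3925 + 2435) = (√3314 + 36*0²)*(-3925 + 2435) = (√3314 + 36*0)*(-1490) = (√3314 + 0)*(-1490) = √3314*(-1490) = -1490*√3314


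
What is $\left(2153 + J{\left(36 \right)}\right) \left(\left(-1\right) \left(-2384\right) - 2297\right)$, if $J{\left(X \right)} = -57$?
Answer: $182352$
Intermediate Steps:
$\left(2153 + J{\left(36 \right)}\right) \left(\left(-1\right) \left(-2384\right) - 2297\right) = \left(2153 - 57\right) \left(\left(-1\right) \left(-2384\right) - 2297\right) = 2096 \left(2384 - 2297\right) = 2096 \cdot 87 = 182352$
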